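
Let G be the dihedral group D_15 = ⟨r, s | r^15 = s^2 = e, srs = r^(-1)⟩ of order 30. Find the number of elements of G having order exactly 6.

No element of G has order 6 (even though 6 | 30).

0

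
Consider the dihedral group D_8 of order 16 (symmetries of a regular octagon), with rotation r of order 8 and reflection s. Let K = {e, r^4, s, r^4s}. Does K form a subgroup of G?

Yes

|K| = 4 divides |G| = 16, consistent with Lagrange.
K contains the identity, every element's inverse is in K, and K is closed under ·: it is a subgroup.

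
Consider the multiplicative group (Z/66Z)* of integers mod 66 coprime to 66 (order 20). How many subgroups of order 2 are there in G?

3

|G| = 20 and 2 | 20, so subgroups of order 2 are possible by Lagrange.
The subgroups of order 2 are: {1, 23}; {1, 43}; {1, 65}.
So G has 3 subgroups of order 2.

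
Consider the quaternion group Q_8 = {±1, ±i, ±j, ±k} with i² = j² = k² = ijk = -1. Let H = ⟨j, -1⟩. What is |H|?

4

|⟨j⟩| = 4 and |⟨-1⟩| = 2, so |H| is a multiple of lcm(4, 2) = 4 and divides |G| = 8.
Closing under the operation: H = {1, -1, j, -j}, so |H| = 4.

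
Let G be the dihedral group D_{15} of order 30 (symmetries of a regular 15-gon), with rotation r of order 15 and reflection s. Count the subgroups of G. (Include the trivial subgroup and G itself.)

28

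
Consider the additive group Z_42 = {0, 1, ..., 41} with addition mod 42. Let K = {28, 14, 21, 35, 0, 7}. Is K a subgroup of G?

|K| = 6 divides |G| = 42, consistent with Lagrange.
K contains the identity, every element's inverse is in K, and K is closed under +: it is a subgroup.
In fact K = ⟨35⟩.

Yes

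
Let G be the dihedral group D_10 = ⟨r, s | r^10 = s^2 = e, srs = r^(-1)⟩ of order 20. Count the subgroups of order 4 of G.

5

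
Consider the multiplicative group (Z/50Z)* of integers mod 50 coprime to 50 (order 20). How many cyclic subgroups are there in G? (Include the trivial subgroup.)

A cyclic subgroup of order d is generated by each of its φ(d) elements of order d, so the cyclic subgroups of order d number (#elements of order d)/φ(d).
Cyclic subgroups by order — order 1: 1; order 2: 1; order 4: 1; order 5: 1; order 10: 1; order 20: 1.
Total: 6.

6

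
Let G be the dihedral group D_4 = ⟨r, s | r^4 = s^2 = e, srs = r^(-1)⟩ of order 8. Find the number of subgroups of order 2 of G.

5

|G| = 8 and 2 | 8, so subgroups of order 2 are possible by Lagrange.
The subgroups of order 2 are: {e, r^2}; {e, r^2s}; {e, r^3s}; {e, rs}; … (5 in all).
So G has 5 subgroups of order 2.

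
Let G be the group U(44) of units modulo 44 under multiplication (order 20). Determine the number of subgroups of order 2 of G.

3

|G| = 20 and 2 | 20, so subgroups of order 2 are possible by Lagrange.
The subgroups of order 2 are: {1, 21}; {1, 23}; {1, 43}.
So G has 3 subgroups of order 2.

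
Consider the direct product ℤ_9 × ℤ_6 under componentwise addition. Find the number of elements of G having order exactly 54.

An element (a,b) has order lcm(ord(a), ord(b)); count pairs with lcm equal to 54.
Enumerating gives 0 such elements.

0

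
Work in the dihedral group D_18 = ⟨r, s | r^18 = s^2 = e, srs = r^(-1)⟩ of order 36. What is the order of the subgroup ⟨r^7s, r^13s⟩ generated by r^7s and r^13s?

6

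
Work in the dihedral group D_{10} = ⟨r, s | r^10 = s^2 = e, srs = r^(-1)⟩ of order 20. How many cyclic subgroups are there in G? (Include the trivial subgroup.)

14

A cyclic subgroup of order d is generated by each of its φ(d) elements of order d, so the cyclic subgroups of order d number (#elements of order d)/φ(d).
Cyclic subgroups by order — order 1: 1; order 2: 11; order 5: 1; order 10: 1.
Total: 14.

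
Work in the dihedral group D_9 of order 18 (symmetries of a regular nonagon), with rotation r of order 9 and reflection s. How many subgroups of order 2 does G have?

|G| = 18 and 2 | 18, so subgroups of order 2 are possible by Lagrange.
The subgroups of order 2 are: {e, r^2s}; {e, r^3s}; {e, r^4s}; {e, r^5s}; … (9 in all).
So G has 9 subgroups of order 2.

9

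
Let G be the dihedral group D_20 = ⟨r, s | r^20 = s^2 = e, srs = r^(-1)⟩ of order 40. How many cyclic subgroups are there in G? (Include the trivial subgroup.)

26

Group the elements of G by the cyclic subgroup they generate; each cyclic subgroup of order d accounts for φ(d) elements.
Cyclic subgroups by order — order 1: 1; order 2: 21; order 4: 1; order 5: 1; order 10: 1; order 20: 1.
Total: 26.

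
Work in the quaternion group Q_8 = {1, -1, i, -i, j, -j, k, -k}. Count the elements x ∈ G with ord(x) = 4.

The elements of order 4 are: i, -i, j, -j, k, -k.
That's 6.

6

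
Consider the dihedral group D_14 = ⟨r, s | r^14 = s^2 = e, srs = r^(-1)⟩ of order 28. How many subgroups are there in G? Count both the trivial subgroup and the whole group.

28

|G| = 28, so by Lagrange every subgroup order divides 28. Divisors: 1, 2, 4, 7, 14, 28.
Subgroups by order — order 1: 1; order 2: 15; order 4: 7; order 7: 1; order 14: 3; order 28: 1.
Total: 1 + 15 + 7 + 1 + 3 + 1 = 28.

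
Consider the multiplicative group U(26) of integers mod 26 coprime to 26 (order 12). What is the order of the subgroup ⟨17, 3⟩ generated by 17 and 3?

6

|⟨17⟩| = 6 and |⟨3⟩| = 3, so |H| is a multiple of lcm(6, 3) = 6 and divides |G| = 12.
Closing under the operation: H = {1, 3, 9, 17, 23, 25}, so |H| = 6.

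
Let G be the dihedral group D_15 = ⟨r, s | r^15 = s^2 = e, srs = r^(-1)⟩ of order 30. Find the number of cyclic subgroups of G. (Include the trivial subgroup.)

19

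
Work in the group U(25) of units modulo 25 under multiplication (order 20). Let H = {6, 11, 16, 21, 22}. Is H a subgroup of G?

No

The identity 1 ∉ H, so H is not a subgroup.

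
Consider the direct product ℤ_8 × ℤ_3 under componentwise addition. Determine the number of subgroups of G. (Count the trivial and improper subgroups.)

|G| = 24, so by Lagrange every subgroup order divides 24. Divisors: 1, 2, 3, 4, 6, 8, 12, 24.
Subgroups by order — order 1: 1; order 2: 1; order 3: 1; order 4: 1; order 6: 1; order 8: 1; order 12: 1; order 24: 1.
Total: 1 + 1 + 1 + 1 + 1 + 1 + 1 + 1 = 8.

8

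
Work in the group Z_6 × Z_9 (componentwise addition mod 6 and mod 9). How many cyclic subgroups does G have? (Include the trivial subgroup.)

A cyclic subgroup of order d is generated by each of its φ(d) elements of order d, so the cyclic subgroups of order d number (#elements of order d)/φ(d).
Cyclic subgroups by order — order 1: 1; order 2: 1; order 3: 4; order 6: 4; order 9: 3; order 18: 3.
Total: 16.

16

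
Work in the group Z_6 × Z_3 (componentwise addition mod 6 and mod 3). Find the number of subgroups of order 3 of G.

4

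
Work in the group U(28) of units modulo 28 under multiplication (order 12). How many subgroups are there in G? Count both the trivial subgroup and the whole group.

10

|G| = 12, so by Lagrange every subgroup order divides 12. Divisors: 1, 2, 3, 4, 6, 12.
Subgroups by order — order 1: 1; order 2: 3; order 3: 1; order 4: 1; order 6: 3; order 12: 1.
Total: 1 + 3 + 1 + 1 + 3 + 1 = 10.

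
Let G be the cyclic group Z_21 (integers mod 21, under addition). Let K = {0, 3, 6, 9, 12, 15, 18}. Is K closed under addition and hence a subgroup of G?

Yes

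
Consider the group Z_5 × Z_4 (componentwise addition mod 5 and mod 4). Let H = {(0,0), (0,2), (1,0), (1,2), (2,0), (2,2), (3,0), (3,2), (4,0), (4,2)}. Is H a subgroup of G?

Yes

|H| = 10 divides |G| = 20, consistent with Lagrange.
H contains the identity, every element's inverse is in H, and H is closed under +: it is a subgroup.
In fact H = ⟨(1,2)⟩.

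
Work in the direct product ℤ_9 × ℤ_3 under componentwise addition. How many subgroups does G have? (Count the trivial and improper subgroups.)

|G| = 27, so by Lagrange every subgroup order divides 27. Divisors: 1, 3, 9, 27.
Subgroups by order — order 1: 1; order 3: 4; order 9: 4; order 27: 1.
Total: 1 + 4 + 4 + 1 = 10.

10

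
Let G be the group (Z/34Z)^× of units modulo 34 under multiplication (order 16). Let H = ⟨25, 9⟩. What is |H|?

8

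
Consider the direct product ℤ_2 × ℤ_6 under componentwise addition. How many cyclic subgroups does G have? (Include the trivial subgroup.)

A cyclic subgroup of order d is generated by each of its φ(d) elements of order d, so the cyclic subgroups of order d number (#elements of order d)/φ(d).
Cyclic subgroups by order — order 1: 1; order 2: 3; order 3: 1; order 6: 3.
Total: 8.

8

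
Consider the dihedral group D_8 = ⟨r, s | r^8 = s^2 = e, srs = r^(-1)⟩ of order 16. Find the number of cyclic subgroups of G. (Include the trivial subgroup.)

Each element a generates a cyclic subgroup ⟨a⟩; distinct elements may generate the same one (a cyclic group of order d has φ(d) generators).
Cyclic subgroups by order — order 1: 1; order 2: 9; order 4: 1; order 8: 1.
Total: 12.

12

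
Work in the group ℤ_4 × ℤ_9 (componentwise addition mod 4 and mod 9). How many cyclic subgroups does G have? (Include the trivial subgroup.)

9

Group the elements of G by the cyclic subgroup they generate; each cyclic subgroup of order d accounts for φ(d) elements.
Cyclic subgroups by order — order 1: 1; order 2: 1; order 3: 1; order 4: 1; order 6: 1; order 9: 1; order 12: 1; order 18: 1; order 36: 1.
Total: 9.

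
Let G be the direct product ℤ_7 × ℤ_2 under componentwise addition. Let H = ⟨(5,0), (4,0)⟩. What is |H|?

7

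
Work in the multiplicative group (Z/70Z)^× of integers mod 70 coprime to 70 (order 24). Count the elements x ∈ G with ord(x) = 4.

The elements of order 4 are: 13, 27, 43, 57.
That's 4.

4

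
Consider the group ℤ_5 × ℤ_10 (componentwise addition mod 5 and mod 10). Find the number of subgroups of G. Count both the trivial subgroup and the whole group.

|G| = 50, so by Lagrange every subgroup order divides 50. Divisors: 1, 2, 5, 10, 25, 50.
Subgroups by order — order 1: 1; order 2: 1; order 5: 6; order 10: 6; order 25: 1; order 50: 1.
Total: 1 + 1 + 6 + 6 + 1 + 1 = 16.

16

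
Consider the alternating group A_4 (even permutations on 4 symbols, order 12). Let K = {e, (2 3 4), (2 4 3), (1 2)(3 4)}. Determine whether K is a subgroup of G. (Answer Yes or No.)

No

Closure fails: (2 4 3) ∘ (1 2)(3 4) = (1 4 2) ∉ K. So K is not a subgroup.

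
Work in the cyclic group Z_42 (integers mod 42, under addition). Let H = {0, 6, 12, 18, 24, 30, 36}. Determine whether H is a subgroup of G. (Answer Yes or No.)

Yes

|H| = 7 divides |G| = 42, consistent with Lagrange.
H contains the identity, every element's inverse is in H, and H is closed under +: it is a subgroup.
In fact H = ⟨18⟩.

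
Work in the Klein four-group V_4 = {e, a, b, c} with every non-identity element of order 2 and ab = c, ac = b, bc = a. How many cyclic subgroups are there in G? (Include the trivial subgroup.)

4

Group the elements of G by the cyclic subgroup they generate; each cyclic subgroup of order d accounts for φ(d) elements.
Cyclic subgroups by order — order 1: 1; order 2: 3.
Total: 4.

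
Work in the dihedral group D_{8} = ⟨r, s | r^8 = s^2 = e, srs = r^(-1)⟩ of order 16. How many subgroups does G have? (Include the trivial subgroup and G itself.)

|G| = 16, so by Lagrange every subgroup order divides 16. Divisors: 1, 2, 4, 8, 16.
Subgroups by order — order 1: 1; order 2: 9; order 4: 5; order 8: 3; order 16: 1.
Total: 1 + 9 + 5 + 3 + 1 = 19.

19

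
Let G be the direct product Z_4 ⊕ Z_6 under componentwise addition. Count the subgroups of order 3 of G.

|G| = 24 and 3 | 24, so subgroups of order 3 are possible by Lagrange.
The subgroups of order 3 are: {(0,0), (0,2), (0,4)}.
So G has 1 subgroup of order 3.

1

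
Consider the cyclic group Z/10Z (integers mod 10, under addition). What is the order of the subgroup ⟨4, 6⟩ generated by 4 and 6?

|⟨4⟩| = 5 and |⟨6⟩| = 5, so |H| is a multiple of lcm(5, 5) = 5 and divides |G| = 10.
Closing under the operation: H = {0, 2, 4, 6, 8}, so |H| = 5.

5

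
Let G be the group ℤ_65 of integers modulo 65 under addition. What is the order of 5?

In ℤ_65, the order of an element a is n/gcd(a, n).
gcd(5, 65) = 5, so |⟨5⟩| = 65/5 = 13.

13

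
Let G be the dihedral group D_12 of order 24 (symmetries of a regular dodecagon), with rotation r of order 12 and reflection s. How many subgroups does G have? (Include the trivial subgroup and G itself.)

34

|G| = 24, so by Lagrange every subgroup order divides 24. Divisors: 1, 2, 3, 4, 6, 8, 12, 24.
Subgroups by order — order 1: 1; order 2: 13; order 3: 1; order 4: 7; order 6: 5; order 8: 3; order 12: 3; order 24: 1.
Total: 1 + 13 + 1 + 7 + 5 + 3 + 3 + 1 = 34.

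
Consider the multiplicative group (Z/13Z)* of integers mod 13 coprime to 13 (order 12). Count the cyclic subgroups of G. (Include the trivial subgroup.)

6

Group the elements of G by the cyclic subgroup they generate; each cyclic subgroup of order d accounts for φ(d) elements.
Cyclic subgroups by order — order 1: 1; order 2: 1; order 3: 1; order 4: 1; order 6: 1; order 12: 1.
Total: 6.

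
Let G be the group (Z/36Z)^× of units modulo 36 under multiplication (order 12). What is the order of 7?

6

Compute successive powers of 7 mod 36: 7, 13, 19, 25, 31, 1; 7^6 ≡ 1 (mod 36).
So |⟨7⟩| = 6.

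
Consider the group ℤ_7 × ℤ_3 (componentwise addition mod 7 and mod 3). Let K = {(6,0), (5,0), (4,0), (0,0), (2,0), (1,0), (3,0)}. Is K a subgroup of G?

Yes

|K| = 7 divides |G| = 21, consistent with Lagrange.
K contains the identity, every element's inverse is in K, and K is closed under +: it is a subgroup.
In fact K = ⟨(4,0)⟩.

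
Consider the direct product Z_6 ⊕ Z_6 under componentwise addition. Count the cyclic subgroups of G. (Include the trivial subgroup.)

A cyclic subgroup of order d is generated by each of its φ(d) elements of order d, so the cyclic subgroups of order d number (#elements of order d)/φ(d).
Cyclic subgroups by order — order 1: 1; order 2: 3; order 3: 4; order 6: 12.
Total: 20.

20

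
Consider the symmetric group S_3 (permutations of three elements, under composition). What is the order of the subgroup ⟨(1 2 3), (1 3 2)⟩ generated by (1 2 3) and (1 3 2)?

3

|⟨(1 2 3)⟩| = 3 and |⟨(1 3 2)⟩| = 3, so |H| is a multiple of lcm(3, 3) = 3 and divides |G| = 6.
Closing under the operation: H = {e, (1 2 3), (1 3 2)}, so |H| = 3.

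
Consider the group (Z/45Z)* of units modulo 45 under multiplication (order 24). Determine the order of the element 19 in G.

Compute successive powers of 19 mod 45: 19, 1; 19^2 ≡ 1 (mod 45).
So |⟨19⟩| = 2.

2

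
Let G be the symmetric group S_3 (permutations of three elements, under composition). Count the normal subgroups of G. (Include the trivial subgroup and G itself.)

G has 6 subgroups. Checking conjugation-invariance by order — order 1: 1/1 normal; order 2: 0/3 normal; order 3: 1/1 normal; order 6: 1/1 normal.
Total normal subgroups: 3.

3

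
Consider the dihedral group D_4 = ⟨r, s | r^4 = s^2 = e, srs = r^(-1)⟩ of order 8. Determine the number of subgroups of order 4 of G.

|G| = 8 and 4 | 8, so subgroups of order 4 are possible by Lagrange.
The subgroups of order 4 are: {e, r, r^2, r^3}; {e, r^2, s, r^2s}; {e, r^2, rs, r^3s}.
So G has 3 subgroups of order 4.

3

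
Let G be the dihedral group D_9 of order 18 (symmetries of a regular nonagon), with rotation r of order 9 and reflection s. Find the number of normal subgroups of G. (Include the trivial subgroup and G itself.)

G has 16 subgroups. Checking conjugation-invariance by order — order 1: 1/1 normal; order 2: 0/9 normal; order 3: 1/1 normal; order 6: 0/3 normal; order 9: 1/1 normal; order 18: 1/1 normal.
Total normal subgroups: 4.

4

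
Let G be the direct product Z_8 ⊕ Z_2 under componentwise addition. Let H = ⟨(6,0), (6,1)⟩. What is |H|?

|⟨(6,0)⟩| = 4 and |⟨(6,1)⟩| = 4, so |H| is a multiple of lcm(4, 4) = 4 and divides |G| = 16.
Closing under the operation: H = {(0,0), (0,1), (2,0), (2,1), (4,0), (4,1), (6,0), (6,1)}, so |H| = 8.

8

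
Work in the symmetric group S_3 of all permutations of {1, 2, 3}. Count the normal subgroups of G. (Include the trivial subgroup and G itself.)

G has 6 subgroups. Checking conjugation-invariance by order — order 1: 1/1 normal; order 2: 0/3 normal; order 3: 1/1 normal; order 6: 1/1 normal.
Total normal subgroups: 3.

3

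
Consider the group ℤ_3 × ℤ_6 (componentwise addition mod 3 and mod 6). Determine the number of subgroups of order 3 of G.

|G| = 18 and 3 | 18, so subgroups of order 3 are possible by Lagrange.
The subgroups of order 3 are: {(0,0), (0,2), (0,4)}; {(0,0), (1,0), (2,0)}; {(0,0), (1,2), (2,4)}; {(0,0), (1,4), (2,2)}.
So G has 4 subgroups of order 3.

4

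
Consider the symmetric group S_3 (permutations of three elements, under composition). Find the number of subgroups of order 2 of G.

3

|G| = 6 and 2 | 6, so subgroups of order 2 are possible by Lagrange.
The subgroups of order 2 are: {e, (1 2)}; {e, (1 3)}; {e, (2 3)}.
So G has 3 subgroups of order 2.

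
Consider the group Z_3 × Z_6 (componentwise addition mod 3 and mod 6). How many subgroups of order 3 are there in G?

4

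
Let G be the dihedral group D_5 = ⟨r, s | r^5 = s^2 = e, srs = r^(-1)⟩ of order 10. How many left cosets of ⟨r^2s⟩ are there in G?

5

|⟨r^2s⟩| = 2 and |G| = 10.
By Lagrange, [G : H] = |G|/|H| = 10/2 = 5.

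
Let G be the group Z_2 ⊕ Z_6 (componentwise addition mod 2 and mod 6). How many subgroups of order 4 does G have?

1

|G| = 12 and 4 | 12, so subgroups of order 4 are possible by Lagrange.
The subgroups of order 4 are: {(0,0), (0,3), (1,0), (1,3)}.
So G has 1 subgroup of order 4.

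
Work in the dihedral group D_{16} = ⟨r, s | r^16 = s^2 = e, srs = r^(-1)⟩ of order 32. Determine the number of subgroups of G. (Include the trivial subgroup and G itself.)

36

|G| = 32, so by Lagrange every subgroup order divides 32. Divisors: 1, 2, 4, 8, 16, 32.
Subgroups by order — order 1: 1; order 2: 17; order 4: 9; order 8: 5; order 16: 3; order 32: 1.
Total: 1 + 17 + 9 + 5 + 3 + 1 = 36.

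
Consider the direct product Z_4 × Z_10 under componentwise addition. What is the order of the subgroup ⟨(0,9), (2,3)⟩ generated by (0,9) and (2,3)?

|⟨(0,9)⟩| = 10 and |⟨(2,3)⟩| = 10, so |H| is a multiple of lcm(10, 10) = 10 and divides |G| = 40.
Closing under the operation: H = {(0,0), (0,1), (0,2), (0,3), (0,4), (0,5), (0,6), (0,7), (0,8), (0,9), (2,0), (2,1), (2,2), (2,3), (2,4), (2,5), (2,6), (2,7), (2,8), (2,9)}, so |H| = 20.

20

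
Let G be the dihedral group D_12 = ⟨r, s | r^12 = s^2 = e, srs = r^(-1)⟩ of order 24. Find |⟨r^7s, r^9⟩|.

8

|⟨r^7s⟩| = 2 and |⟨r^9⟩| = 4, so |H| is a multiple of lcm(2, 4) = 4 and divides |G| = 24.
Closing under the operation: H = {e, r^3, r^6, r^9, rs, r^4s, r^7s, r^10s}, so |H| = 8.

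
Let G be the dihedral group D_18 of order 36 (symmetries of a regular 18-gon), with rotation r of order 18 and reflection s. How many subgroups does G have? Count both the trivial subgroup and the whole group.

45

|G| = 36, so by Lagrange every subgroup order divides 36. Divisors: 1, 2, 3, 4, 6, 9, 12, 18, 36.
Subgroups by order — order 1: 1; order 2: 19; order 3: 1; order 4: 9; order 6: 7; order 9: 1; order 12: 3; order 18: 3; order 36: 1.
Total: 1 + 19 + 1 + 9 + 7 + 1 + 3 + 3 + 1 = 45.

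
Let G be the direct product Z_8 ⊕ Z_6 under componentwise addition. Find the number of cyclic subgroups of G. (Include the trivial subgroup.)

16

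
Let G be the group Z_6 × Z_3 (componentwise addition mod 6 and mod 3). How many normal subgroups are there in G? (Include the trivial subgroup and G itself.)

G is abelian, so every subgroup is normal.
G has 12 subgroups in total, hence 12 normal subgroups.

12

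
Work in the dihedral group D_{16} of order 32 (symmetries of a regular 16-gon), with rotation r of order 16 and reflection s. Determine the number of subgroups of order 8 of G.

5

|G| = 32 and 8 | 32, so subgroups of order 8 are possible by Lagrange.
The subgroups of order 8 are: {e, r^2, r^4, r^6, r^8, r^10, r^12, r^14}; {e, r^4, r^8, r^12, r^2s, r^6s, r^10s, r^14s}; {e, r^4, r^8, r^12, r^3s, r^7s, r^11s, r^15s}; {e, r^4, r^8, r^12, s, r^4s, r^8s, r^12s}; … (5 in all).
So G has 5 subgroups of order 8.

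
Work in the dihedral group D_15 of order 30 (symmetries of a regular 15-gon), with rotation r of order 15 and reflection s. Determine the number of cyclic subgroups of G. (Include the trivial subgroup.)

19

Each element a generates a cyclic subgroup ⟨a⟩; distinct elements may generate the same one (a cyclic group of order d has φ(d) generators).
Cyclic subgroups by order — order 1: 1; order 2: 15; order 3: 1; order 5: 1; order 15: 1.
Total: 19.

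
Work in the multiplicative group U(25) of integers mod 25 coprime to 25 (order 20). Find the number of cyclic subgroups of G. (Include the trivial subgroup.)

6

Each element a generates a cyclic subgroup ⟨a⟩; distinct elements may generate the same one (a cyclic group of order d has φ(d) generators).
Cyclic subgroups by order — order 1: 1; order 2: 1; order 4: 1; order 5: 1; order 10: 1; order 20: 1.
Total: 6.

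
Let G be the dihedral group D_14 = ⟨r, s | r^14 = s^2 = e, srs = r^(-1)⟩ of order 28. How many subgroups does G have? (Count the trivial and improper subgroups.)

|G| = 28, so by Lagrange every subgroup order divides 28. Divisors: 1, 2, 4, 7, 14, 28.
Subgroups by order — order 1: 1; order 2: 15; order 4: 7; order 7: 1; order 14: 3; order 28: 1.
Total: 1 + 15 + 7 + 1 + 3 + 1 = 28.

28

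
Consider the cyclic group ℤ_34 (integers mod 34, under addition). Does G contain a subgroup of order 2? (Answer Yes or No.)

Yes

2 | 34. A subgroup of order 2 is {0, 17}.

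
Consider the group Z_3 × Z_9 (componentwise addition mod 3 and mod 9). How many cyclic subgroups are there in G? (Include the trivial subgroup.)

Group the elements of G by the cyclic subgroup they generate; each cyclic subgroup of order d accounts for φ(d) elements.
Cyclic subgroups by order — order 1: 1; order 3: 4; order 9: 3.
Total: 8.

8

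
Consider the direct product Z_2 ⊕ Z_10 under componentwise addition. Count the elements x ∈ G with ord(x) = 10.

12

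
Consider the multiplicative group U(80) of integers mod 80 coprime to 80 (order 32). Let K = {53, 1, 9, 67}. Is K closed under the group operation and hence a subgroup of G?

No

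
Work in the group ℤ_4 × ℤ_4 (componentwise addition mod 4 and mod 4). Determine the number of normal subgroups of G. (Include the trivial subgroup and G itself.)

15

G is abelian, so every subgroup is normal.
G has 15 subgroups in total, hence 15 normal subgroups.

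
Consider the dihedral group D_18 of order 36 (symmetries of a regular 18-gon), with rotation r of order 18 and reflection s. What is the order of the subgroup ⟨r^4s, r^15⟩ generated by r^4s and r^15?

|⟨r^4s⟩| = 2 and |⟨r^15⟩| = 6, so |H| is a multiple of lcm(2, 6) = 6 and divides |G| = 36.
Closing under the operation: H = {e, r^3, r^6, r^9, r^12, r^15, rs, r^4s, r^7s, r^10s, r^13s, r^16s}, so |H| = 12.

12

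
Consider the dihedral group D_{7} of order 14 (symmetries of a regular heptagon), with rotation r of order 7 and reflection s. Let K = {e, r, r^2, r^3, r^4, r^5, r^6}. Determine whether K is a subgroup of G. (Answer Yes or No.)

Yes

|K| = 7 divides |G| = 14, consistent with Lagrange.
K contains the identity, every element's inverse is in K, and K is closed under ·: it is a subgroup.
In fact K = ⟨r^4⟩.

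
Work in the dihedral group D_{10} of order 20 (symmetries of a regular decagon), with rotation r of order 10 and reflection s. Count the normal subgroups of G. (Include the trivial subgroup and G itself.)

G has 22 subgroups. Checking conjugation-invariance by order — order 1: 1/1 normal; order 2: 1/11 normal; order 4: 0/5 normal; order 5: 1/1 normal; order 10: 3/3 normal; order 20: 1/1 normal.
Total normal subgroups: 7.

7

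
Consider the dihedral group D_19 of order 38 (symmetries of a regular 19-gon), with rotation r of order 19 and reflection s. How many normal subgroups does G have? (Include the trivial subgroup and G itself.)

G has 22 subgroups. Checking conjugation-invariance by order — order 1: 1/1 normal; order 2: 0/19 normal; order 19: 1/1 normal; order 38: 1/1 normal.
Total normal subgroups: 3.

3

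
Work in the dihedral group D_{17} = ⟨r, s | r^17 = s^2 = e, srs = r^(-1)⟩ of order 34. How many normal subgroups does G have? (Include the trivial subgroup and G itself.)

3

G has 20 subgroups. Checking conjugation-invariance by order — order 1: 1/1 normal; order 2: 0/17 normal; order 17: 1/1 normal; order 34: 1/1 normal.
Total normal subgroups: 3.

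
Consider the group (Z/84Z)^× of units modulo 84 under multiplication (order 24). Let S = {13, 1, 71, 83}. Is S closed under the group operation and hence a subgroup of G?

|S| = 4 divides |G| = 24, consistent with Lagrange.
S contains the identity, every element's inverse is in S, and S is closed under ·: it is a subgroup.

Yes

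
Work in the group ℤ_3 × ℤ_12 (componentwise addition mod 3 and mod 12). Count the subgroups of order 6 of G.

|G| = 36 and 6 | 36, so subgroups of order 6 are possible by Lagrange.
The subgroups of order 6 are: {(0,0), (0,2), (0,4), (0,6), (0,8), (0,10)}; {(0,0), (0,6), (1,0), (1,6), (2,0), (2,6)}; {(0,0), (0,6), (1,4), (1,10), (2,2), (2,8)}; {(0,0), (0,6), (1,2), (1,8), (2,4), (2,10)}.
So G has 4 subgroups of order 6.

4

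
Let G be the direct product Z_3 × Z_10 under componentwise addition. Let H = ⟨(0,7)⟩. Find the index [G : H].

|⟨(0,7)⟩| = 10 and |G| = 30.
By Lagrange, [G : H] = |G|/|H| = 30/10 = 3.

3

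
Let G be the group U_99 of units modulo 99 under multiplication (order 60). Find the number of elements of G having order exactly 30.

24

Enumerating element orders in G gives 24 elements of order 30.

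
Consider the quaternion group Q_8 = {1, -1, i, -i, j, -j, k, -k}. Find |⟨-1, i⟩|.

|⟨-1⟩| = 2 and |⟨i⟩| = 4, so |H| is a multiple of lcm(2, 4) = 4 and divides |G| = 8.
Closing under the operation: H = {1, -1, i, -i}, so |H| = 4.

4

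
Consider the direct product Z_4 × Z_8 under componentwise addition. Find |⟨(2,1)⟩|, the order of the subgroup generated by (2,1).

The order of (2,1) in Z_4 × Z_8 is lcm(ord(2) in Z_4, ord(1) in Z_8).
ord(2) = 2 and ord(1) = 8, so |⟨(2,1)⟩| = lcm(2, 8) = 8.

8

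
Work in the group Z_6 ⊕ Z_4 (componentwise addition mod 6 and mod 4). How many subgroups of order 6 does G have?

|G| = 24 and 6 | 24, so subgroups of order 6 are possible by Lagrange.
The subgroups of order 6 are: {(0,0), (0,2), (2,0), (2,2), (4,0), (4,2)}; {(0,0), (1,0), (2,0), (3,0), (4,0), (5,0)}; {(0,0), (1,2), (2,0), (3,2), (4,0), (5,2)}.
So G has 3 subgroups of order 6.

3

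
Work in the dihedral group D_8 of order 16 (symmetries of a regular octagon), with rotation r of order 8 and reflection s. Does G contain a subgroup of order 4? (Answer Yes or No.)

4 | 16. A subgroup of order 4 is {e, r^2, r^4, r^6}.

Yes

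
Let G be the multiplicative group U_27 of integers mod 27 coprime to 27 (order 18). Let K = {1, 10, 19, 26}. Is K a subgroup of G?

No

|K| = 4 does not divide |G| = 18, so by Lagrange K is not a subgroup.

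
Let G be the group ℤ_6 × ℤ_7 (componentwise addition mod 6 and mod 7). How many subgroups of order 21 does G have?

|G| = 42 and 21 | 42, so subgroups of order 21 are possible by Lagrange.
The subgroups of order 21 are: {(0,0), (0,1), (0,2), (0,3), (0,4), (0,5), (0,6), (2,0), (2,1), (2,2), (2,3), (2,4), (2,5), (2,6), (4,0), (4,1), (4,2), (4,3), (4,4), (4,5), (4,6)}.
So G has 1 subgroup of order 21.

1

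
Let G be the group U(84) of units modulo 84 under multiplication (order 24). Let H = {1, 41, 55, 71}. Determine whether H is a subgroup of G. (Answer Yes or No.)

Yes

|H| = 4 divides |G| = 24, consistent with Lagrange.
H contains the identity, every element's inverse is in H, and H is closed under ·: it is a subgroup.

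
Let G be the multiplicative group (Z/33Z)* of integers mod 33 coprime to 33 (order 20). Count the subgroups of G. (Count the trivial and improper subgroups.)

10

|G| = 20, so by Lagrange every subgroup order divides 20. Divisors: 1, 2, 4, 5, 10, 20.
Subgroups by order — order 1: 1; order 2: 3; order 4: 1; order 5: 1; order 10: 3; order 20: 1.
Total: 1 + 3 + 1 + 1 + 3 + 1 = 10.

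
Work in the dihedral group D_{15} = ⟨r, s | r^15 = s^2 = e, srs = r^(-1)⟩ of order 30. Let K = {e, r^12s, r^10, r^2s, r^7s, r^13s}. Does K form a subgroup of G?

No

r^10 ∈ K but its inverse r^5 ∉ K, so K is not a subgroup.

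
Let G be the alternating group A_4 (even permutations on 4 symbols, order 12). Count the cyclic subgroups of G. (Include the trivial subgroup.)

Group the elements of G by the cyclic subgroup they generate; each cyclic subgroup of order d accounts for φ(d) elements.
Cyclic subgroups by order — order 1: 1; order 2: 3; order 3: 4.
Total: 8.

8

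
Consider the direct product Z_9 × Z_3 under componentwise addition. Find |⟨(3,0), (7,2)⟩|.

|⟨(3,0)⟩| = 3 and |⟨(7,2)⟩| = 9, so |H| is a multiple of lcm(3, 9) = 9 and divides |G| = 27.
Closing under the operation: H = {(0,0), (1,2), (2,1), (3,0), (4,2), (5,1), (6,0), (7,2), (8,1)}, so |H| = 9.

9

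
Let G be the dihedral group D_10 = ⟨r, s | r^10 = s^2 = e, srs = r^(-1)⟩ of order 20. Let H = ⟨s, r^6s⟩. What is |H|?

10

|⟨s⟩| = 2 and |⟨r^6s⟩| = 2, so |H| is a multiple of lcm(2, 2) = 2 and divides |G| = 20.
Closing under the operation: H = {e, r^2, r^4, r^6, r^8, s, r^2s, r^4s, r^6s, r^8s}, so |H| = 10.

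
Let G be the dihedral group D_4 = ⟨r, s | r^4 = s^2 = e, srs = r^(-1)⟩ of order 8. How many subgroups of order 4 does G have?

3

|G| = 8 and 4 | 8, so subgroups of order 4 are possible by Lagrange.
The subgroups of order 4 are: {e, r, r^2, r^3}; {e, r^2, s, r^2s}; {e, r^2, rs, r^3s}.
So G has 3 subgroups of order 4.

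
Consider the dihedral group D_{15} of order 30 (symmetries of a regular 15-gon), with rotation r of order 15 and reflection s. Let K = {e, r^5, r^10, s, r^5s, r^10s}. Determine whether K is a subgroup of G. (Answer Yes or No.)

|K| = 6 divides |G| = 30, consistent with Lagrange.
K contains the identity, every element's inverse is in K, and K is closed under ·: it is a subgroup.

Yes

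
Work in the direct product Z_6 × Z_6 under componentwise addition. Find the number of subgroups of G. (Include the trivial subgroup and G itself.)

|G| = 36, so by Lagrange every subgroup order divides 36. Divisors: 1, 2, 3, 4, 6, 9, 12, 18, 36.
Subgroups by order — order 1: 1; order 2: 3; order 3: 4; order 4: 1; order 6: 12; order 9: 1; order 12: 4; order 18: 3; order 36: 1.
Total: 1 + 3 + 4 + 1 + 12 + 1 + 4 + 3 + 1 = 30.

30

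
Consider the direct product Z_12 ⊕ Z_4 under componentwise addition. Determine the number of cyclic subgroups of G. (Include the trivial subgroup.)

A cyclic subgroup of order d is generated by each of its φ(d) elements of order d, so the cyclic subgroups of order d number (#elements of order d)/φ(d).
Cyclic subgroups by order — order 1: 1; order 2: 3; order 3: 1; order 4: 6; order 6: 3; order 12: 6.
Total: 20.

20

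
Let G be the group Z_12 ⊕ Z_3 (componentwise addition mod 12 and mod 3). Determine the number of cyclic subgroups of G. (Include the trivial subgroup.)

Group the elements of G by the cyclic subgroup they generate; each cyclic subgroup of order d accounts for φ(d) elements.
Cyclic subgroups by order — order 1: 1; order 2: 1; order 3: 4; order 4: 1; order 6: 4; order 12: 4.
Total: 15.

15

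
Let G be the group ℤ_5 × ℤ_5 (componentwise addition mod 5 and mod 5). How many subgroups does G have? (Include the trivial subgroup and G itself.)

8

|G| = 25, so by Lagrange every subgroup order divides 25. Divisors: 1, 5, 25.
Subgroups by order — order 1: 1; order 5: 6; order 25: 1.
Total: 1 + 6 + 1 = 8.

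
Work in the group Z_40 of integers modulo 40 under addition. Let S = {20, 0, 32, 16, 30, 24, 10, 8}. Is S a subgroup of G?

No

Closure fails: 32 + 10 = 2 ∉ S. So S is not a subgroup.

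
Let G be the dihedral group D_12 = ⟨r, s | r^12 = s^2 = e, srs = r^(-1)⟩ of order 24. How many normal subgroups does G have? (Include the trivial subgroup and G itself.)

9

G has 34 subgroups. Checking conjugation-invariance by order — order 1: 1/1 normal; order 2: 1/13 normal; order 3: 1/1 normal; order 4: 1/7 normal; order 6: 1/5 normal; order 8: 0/3 normal; order 12: 3/3 normal; order 24: 1/1 normal.
Total normal subgroups: 9.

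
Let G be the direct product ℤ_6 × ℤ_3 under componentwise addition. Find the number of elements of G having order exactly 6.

8

An element (a,b) has order lcm(ord(a), ord(b)); count pairs with lcm equal to 6.
Enumerating gives 8 such elements.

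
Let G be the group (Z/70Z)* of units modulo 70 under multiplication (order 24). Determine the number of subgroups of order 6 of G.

3

|G| = 24 and 6 | 24, so subgroups of order 6 are possible by Lagrange.
The subgroups of order 6 are: {1, 11, 19, 51, 59, 69}; {1, 9, 11, 29, 39, 51}; {1, 11, 31, 41, 51, 61}.
So G has 3 subgroups of order 6.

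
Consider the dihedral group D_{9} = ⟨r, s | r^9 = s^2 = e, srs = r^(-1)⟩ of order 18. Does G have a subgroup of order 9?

Yes

9 | 18. A subgroup of order 9 is {e, r, r^2, r^3, r^4, r^5, r^6, r^7, r^8}.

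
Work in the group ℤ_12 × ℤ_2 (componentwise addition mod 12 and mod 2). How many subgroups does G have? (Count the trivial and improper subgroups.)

|G| = 24, so by Lagrange every subgroup order divides 24. Divisors: 1, 2, 3, 4, 6, 8, 12, 24.
Subgroups by order — order 1: 1; order 2: 3; order 3: 1; order 4: 3; order 6: 3; order 8: 1; order 12: 3; order 24: 1.
Total: 1 + 3 + 1 + 3 + 3 + 1 + 3 + 1 = 16.

16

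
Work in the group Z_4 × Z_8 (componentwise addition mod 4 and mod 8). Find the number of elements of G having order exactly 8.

An element (a,b) has order lcm(ord(a), ord(b)); count pairs with lcm equal to 8.
Enumerating gives 16 such elements.

16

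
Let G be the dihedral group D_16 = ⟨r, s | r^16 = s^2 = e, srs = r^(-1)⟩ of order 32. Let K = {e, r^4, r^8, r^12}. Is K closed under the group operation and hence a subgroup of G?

|K| = 4 divides |G| = 32, consistent with Lagrange.
K contains the identity, every element's inverse is in K, and K is closed under ·: it is a subgroup.
In fact K = ⟨r^12⟩.

Yes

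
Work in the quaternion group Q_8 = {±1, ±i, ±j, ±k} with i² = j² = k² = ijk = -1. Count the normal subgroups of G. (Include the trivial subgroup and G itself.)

6

G has 6 subgroups. Checking conjugation-invariance by order — order 1: 1/1 normal; order 2: 1/1 normal; order 4: 3/3 normal; order 8: 1/1 normal.
Total normal subgroups: 6.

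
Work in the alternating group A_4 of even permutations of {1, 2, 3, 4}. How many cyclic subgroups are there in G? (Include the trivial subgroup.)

A cyclic subgroup of order d is generated by each of its φ(d) elements of order d, so the cyclic subgroups of order d number (#elements of order d)/φ(d).
Cyclic subgroups by order — order 1: 1; order 2: 3; order 3: 4.
Total: 8.

8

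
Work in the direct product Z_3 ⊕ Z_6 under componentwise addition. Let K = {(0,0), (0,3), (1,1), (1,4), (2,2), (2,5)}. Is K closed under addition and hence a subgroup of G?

|K| = 6 divides |G| = 18, consistent with Lagrange.
K contains the identity, every element's inverse is in K, and K is closed under +: it is a subgroup.
In fact K = ⟨(2,5)⟩.

Yes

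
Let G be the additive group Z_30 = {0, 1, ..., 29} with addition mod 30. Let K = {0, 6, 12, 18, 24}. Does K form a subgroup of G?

Yes

|K| = 5 divides |G| = 30, consistent with Lagrange.
K contains the identity, every element's inverse is in K, and K is closed under +: it is a subgroup.
In fact K = ⟨18⟩.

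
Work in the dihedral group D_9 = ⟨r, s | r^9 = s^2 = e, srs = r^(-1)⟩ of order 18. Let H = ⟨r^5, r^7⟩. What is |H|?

|⟨r^5⟩| = 9 and |⟨r^7⟩| = 9, so |H| is a multiple of lcm(9, 9) = 9 and divides |G| = 18.
Closing under the operation: H = {e, r, r^2, r^3, r^4, r^5, r^6, r^7, r^8}, so |H| = 9.

9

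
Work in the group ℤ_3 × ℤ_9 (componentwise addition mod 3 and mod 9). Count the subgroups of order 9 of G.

4

|G| = 27 and 9 | 27, so subgroups of order 9 are possible by Lagrange.
The subgroups of order 9 are: {(0,0), (0,1), (0,2), (0,3), (0,4), (0,5), (0,6), (0,7), (0,8)}; {(0,0), (0,3), (0,6), (1,0), (1,3), (1,6), (2,0), (2,3), (2,6)}; {(0,0), (0,3), (0,6), (1,1), (1,4), (1,7), (2,2), (2,5), (2,8)}; {(0,0), (0,3), (0,6), (1,2), (1,5), (1,8), (2,1), (2,4), (2,7)}.
So G has 4 subgroups of order 9.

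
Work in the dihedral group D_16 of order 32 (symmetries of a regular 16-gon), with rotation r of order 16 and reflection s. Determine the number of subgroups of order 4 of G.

9

|G| = 32 and 4 | 32, so subgroups of order 4 are possible by Lagrange.
The subgroups of order 4 are: {e, r^8, r^2s, r^10s}; {e, r^8, r^3s, r^11s}; {e, r^4, r^8, r^12}; {e, r^8, r^4s, r^12s}; … (9 in all).
So G has 9 subgroups of order 4.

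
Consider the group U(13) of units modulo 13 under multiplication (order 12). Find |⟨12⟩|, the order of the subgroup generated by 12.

2

Compute successive powers of 12 mod 13: 12, 1; 12^2 ≡ 1 (mod 13).
So |⟨12⟩| = 2.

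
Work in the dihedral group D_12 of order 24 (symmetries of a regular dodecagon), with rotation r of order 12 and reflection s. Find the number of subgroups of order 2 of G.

|G| = 24 and 2 | 24, so subgroups of order 2 are possible by Lagrange.
The subgroups of order 2 are: {e, r^10s}; {e, r^11s}; {e, r^2s}; {e, r^3s}; … (13 in all).
So G has 13 subgroups of order 2.

13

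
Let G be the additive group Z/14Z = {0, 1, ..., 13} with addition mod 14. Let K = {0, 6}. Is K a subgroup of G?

6 ∈ K but its inverse 8 ∉ K, so K is not a subgroup.

No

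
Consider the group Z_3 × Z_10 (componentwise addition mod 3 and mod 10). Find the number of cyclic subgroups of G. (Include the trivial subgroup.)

8

Each element a generates a cyclic subgroup ⟨a⟩; distinct elements may generate the same one (a cyclic group of order d has φ(d) generators).
Cyclic subgroups by order — order 1: 1; order 2: 1; order 3: 1; order 5: 1; order 6: 1; order 10: 1; order 15: 1; order 30: 1.
Total: 8.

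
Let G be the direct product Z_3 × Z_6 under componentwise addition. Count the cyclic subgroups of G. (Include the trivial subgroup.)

10

A cyclic subgroup of order d is generated by each of its φ(d) elements of order d, so the cyclic subgroups of order d number (#elements of order d)/φ(d).
Cyclic subgroups by order — order 1: 1; order 2: 1; order 3: 4; order 6: 4.
Total: 10.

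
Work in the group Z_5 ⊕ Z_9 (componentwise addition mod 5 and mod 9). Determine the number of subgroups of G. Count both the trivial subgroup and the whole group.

6

|G| = 45, so by Lagrange every subgroup order divides 45. Divisors: 1, 3, 5, 9, 15, 45.
Subgroups by order — order 1: 1; order 3: 1; order 5: 1; order 9: 1; order 15: 1; order 45: 1.
Total: 1 + 1 + 1 + 1 + 1 + 1 = 6.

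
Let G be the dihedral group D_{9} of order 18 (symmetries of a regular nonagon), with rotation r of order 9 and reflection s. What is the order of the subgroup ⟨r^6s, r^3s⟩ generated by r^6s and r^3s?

|⟨r^6s⟩| = 2 and |⟨r^3s⟩| = 2, so |H| is a multiple of lcm(2, 2) = 2 and divides |G| = 18.
Closing under the operation: H = {e, r^3, r^6, s, r^3s, r^6s}, so |H| = 6.

6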